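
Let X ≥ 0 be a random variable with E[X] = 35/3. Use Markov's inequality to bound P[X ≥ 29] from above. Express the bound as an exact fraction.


μ = E[X] = 35/3, a = 29.
Markov: P[X ≥ 29] ≤ μ/a = (35/3)/29 = 35/87.
Numerically: ≈ 0.4023.
(Since a = 29 > μ = 11.6667, the bound 35/87 is < 1 and informative.)

P[X ≥ 29] ≤ 35/87 ≈ 0.4023.


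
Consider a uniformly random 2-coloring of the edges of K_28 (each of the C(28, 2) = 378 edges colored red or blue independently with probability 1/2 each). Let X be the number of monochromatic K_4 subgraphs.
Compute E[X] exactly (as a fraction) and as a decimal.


Let X = Σ_S X_S over the C(28, 4) = 20475 subsets S of size 4, where X_S = 1 if the K_4 on S is monochromatic.
For a fixed S, the K_4 on S has C(4, 2) = 6 edges. P[all 6 edges red] = (1/2)^6, and likewise for blue, so P[monochromatic] = 2·(1/2)^6 = 2^{1 − 6} = 1/32.
By linearity of expectation: E[X] = C(28, 4) · 2^{1 − 6} = 20475 · 1/32 = 20475/32.
Numerically: E[X] ≈ 639.84375.

E[X] = C(28,4)·2^(1−C(4,2)) = 20475/32 ≈ 639.84375.


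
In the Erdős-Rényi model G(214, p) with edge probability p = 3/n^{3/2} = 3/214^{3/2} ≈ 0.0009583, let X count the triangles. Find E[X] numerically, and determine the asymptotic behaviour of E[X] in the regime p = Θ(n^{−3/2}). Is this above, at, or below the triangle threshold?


Number of potential triangles: C(214, 3) = 1610564.
Each occurs with probability p³ ≈ (0.0009583)³ ≈ 8.8003873e-10.
By linearity: E[X] = C(214, 3)·p³ ≈ 1610564 · 8.8003873e-10 ≈ 0.00142.
Since α = 3/2 > 1, p = c/n^{3/2} = o(1/n) is below the triangle threshold p ~ 1/n. Asymptotically E[X] ~ (c³/6)·n^{3(1−α)} = (3³/6)·n^{-1.5} → 0, so by Markov's inequality G has no triangles w.h.p.

E[X] ≈ 0.00142; in regime p = Θ(1/n^{3/2}) E[X] tends to 0 (below the triangle threshold p ~ 1/n).


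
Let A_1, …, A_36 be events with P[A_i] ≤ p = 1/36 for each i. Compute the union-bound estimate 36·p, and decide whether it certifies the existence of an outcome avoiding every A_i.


Union bound: P[∪_{i=1}^{36} A_i] ≤ Σ_i P[A_i] ≤ 36·p = 36·(1/36) = 1.
Numerically: 1 ≈ 1.000000.
Is 1 < 1? NO.
Since the bound 1 is ≥ 1, the union bound is uninformative here; it does NOT by itself certify existence.

36·p = 1 ≈ 1.000000; existence NOT certified by the union bound.


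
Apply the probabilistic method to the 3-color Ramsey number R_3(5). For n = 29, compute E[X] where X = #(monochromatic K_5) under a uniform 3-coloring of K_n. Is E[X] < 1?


E[X] = C(29, 5) · 3^{1 − 10} = 118755 · 3^{−9} = 118755/19683.
As a reduced fraction: E[X] = 13195/2187 ≈ 6.033379.
Is E[X] < 1? NO.
Since E[X] ≥ 1, the first-moment bound is inconclusive at n = 29; it does NOT by itself certify R_3(5) > 29.

E[X] = 13195/2187 ≈ 6.033379; E[X] ≥ 1; first-moment method inconclusive here.


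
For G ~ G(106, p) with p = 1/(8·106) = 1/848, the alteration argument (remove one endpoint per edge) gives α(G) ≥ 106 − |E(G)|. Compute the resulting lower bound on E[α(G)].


E[|E(G)|] = C(106, 2)·p = 5565 · (1/848) = 105/16.
E[α(G)] ≥ n − E[|E(G)|] = 106 − 105/16 = 1591/16.
Numerically: ≈ 99.437500.
(This is only a lower bound; the true E[α(G)] may be larger.)

E[α(G)] ≥ 1591/16 ≈ 99.437500.


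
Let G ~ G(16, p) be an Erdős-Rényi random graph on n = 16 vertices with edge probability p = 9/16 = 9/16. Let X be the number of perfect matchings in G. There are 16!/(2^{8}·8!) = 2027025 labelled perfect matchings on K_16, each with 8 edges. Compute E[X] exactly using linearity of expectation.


K_16 has 16!/(2^{8}·8!) = 2027025 labelled perfect matchings.
For each such perfect matching H, let X_H = 1 if all 8 edges of H are present in G. Then P[X_H = 1] = p^{8} = (9/16)^{8} = 43046721/4294967296.
By linearity of expectation: E[X] = Σ_H E[X_H] = 2027025 · p^{8} = 2027025 · 43046721/4294967296 = 87256779635025/4294967296.
Numerically: E[X] ≈ 20316.

E[X] = 2027025 · (9/16)^{8} = 87256779635025/4294967296 ≈ 20316.


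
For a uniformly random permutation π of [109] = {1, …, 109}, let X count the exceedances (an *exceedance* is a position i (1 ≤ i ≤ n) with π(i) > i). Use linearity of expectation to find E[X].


Write X = Σ_{i=1}^{109} X_i, where X_i = 1_{π(i) > i}.
For each fixed i, π(i) is uniform over {1, …, 109} (marginal of a uniform permutation), so P[π(i) > i] = (n − i)/n. Summing: Σ_{i=1}^{109} (n − i)/n = (0 + 1 + … + 108)/109 = 109(109 − 1)/(2·109) = (109 − 1)/2.
Hence E[X] = Σ_{i=1}^{109} (109 − i)/109 = 54 ≈ 54.000.

E[X] = 54 = 54.000.


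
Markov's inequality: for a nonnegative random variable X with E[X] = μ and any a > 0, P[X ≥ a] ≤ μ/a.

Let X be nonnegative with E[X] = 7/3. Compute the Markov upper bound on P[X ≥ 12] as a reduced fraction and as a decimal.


μ = E[X] = 7/3, a = 12.
Markov: P[X ≥ 12] ≤ μ/a = (7/3)/12 = 7/36.
Numerically: ≈ 0.194.
(Since a = 12 > μ = 2.333, the bound 7/36 is < 1 and informative.)

P[X ≥ 12] ≤ 7/36 ≈ 0.194.


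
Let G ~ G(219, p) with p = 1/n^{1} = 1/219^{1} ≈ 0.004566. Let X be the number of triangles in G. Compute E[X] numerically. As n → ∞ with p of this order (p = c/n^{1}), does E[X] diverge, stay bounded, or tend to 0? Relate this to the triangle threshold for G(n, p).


Number of potential triangles: C(219, 3) = 1726669.
Each occurs with probability p³ ≈ (0.004566)³ ≈ 9.520673e-08.
By linearity: E[X] = C(219, 3)·p³ ≈ 1726669 · 9.520673e-08 ≈ 0.1644.
Here α = 1, so p = 1/n is exactly at the triangle threshold p ~ 1/n. Asymptotically E[X] → c³/6 = 1³/6 = 1/6 ≈ 0.1667, a bounded constant. In this regime the triangle count is asymptotically Poisson(c³/6).

E[X] ≈ 0.1644; in regime p = Θ(1/n^{1}) E[X] stays bounded (at the triangle threshold p ~ 1/n).


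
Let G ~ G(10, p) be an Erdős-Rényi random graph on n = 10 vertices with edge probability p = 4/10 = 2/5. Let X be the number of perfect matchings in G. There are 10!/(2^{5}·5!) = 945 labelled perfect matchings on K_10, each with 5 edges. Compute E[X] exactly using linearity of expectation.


K_10 has 10!/(2^{5}·5!) = 945 labelled perfect matchings.
For each such perfect matching H, let X_H = 1 if all 5 edges of H are present in G. Then P[X_H = 1] = p^{5} = (2/5)^{5} = 32/3125.
Summing the indicators: E[X] = Σ_H E[X_H] = 945 · p^{5} = 945 · 32/3125 = 6048/625.
Numerically: E[X] ≈ 9.677.

E[X] = 945 · (2/5)^{5} = 6048/625 ≈ 9.677.


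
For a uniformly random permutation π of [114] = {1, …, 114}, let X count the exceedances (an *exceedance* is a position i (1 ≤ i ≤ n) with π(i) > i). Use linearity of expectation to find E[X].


Write X = Σ_{i=1}^{114} X_i, where X_i = 1_{π(i) > i}.
For each fixed i, π(i) is uniform over {1, …, 114} (marginal of a uniform permutation), so P[π(i) > i] = (n − i)/n. Summing: Σ_{i=1}^{114} (n − i)/n = (0 + 1 + … + 113)/114 = 114(114 − 1)/(2·114) = (114 − 1)/2.
Hence E[X] = Σ_{i=1}^{114} (114 − i)/114 = 113/2 ≈ 56.500.

E[X] = 113/2 = 56.500.


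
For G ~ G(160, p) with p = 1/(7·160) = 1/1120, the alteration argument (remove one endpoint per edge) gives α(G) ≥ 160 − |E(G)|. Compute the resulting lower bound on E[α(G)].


E[|E(G)|] = C(160, 2)·p = 12720 · (1/1120) = 159/14.
E[α(G)] ≥ n − E[|E(G)|] = 160 − 159/14 = 2081/14.
Numerically: ≈ 148.64286.
(This is only a lower bound; the true E[α(G)] may be larger.)

E[α(G)] ≥ 2081/14 ≈ 148.64286.


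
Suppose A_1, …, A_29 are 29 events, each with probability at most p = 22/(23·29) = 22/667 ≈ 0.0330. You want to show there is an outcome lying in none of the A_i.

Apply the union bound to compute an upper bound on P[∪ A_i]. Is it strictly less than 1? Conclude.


Union bound: P[∪_{i=1}^{29} A_i] ≤ Σ_i P[A_i] ≤ 29·p = 29·(22/667) = 22/23.
Numerically: 22/23 ≈ 0.9565.
Is 22/23 < 1? YES.
Since P[∪ A_i] ≤ 22/23 < 1, the complement has P[∩ A_i^c] ≥ 1 − 22/23 = 1/23 > 0, so some outcome avoids every A_i.

29·p = 22/23 ≈ 0.9565; existence CERTIFIED by the union bound.


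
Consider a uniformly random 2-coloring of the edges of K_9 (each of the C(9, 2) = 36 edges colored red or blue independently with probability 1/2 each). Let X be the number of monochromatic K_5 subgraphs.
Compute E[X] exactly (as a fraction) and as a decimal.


Let X = Σ_S X_S over the C(9, 5) = 126 subsets S of size 5, where X_S = 1 if the K_5 on S is monochromatic.
For a fixed S, the K_5 on S has C(5, 2) = 10 edges. P[all 10 edges red] = (1/2)^10, and likewise for blue, so P[monochromatic] = 2·(1/2)^10 = 2^{1 − 10} = 1/512.
By linearity of expectation: E[X] = C(9, 5) · 2^{1 − 10} = 126 · 1/512 = 63/256.
Numerically: E[X] ≈ 0.24609.

E[X] = C(9,5)·2^(1−C(5,2)) = 63/256 ≈ 0.24609.


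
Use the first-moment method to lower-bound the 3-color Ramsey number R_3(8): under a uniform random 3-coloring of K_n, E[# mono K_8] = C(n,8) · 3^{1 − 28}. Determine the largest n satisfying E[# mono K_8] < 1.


We need C(n, 8) · 3^{1 − 28} < 1, i.e. C(n, 8) < 3^{28 − 1} = 7625597484987.
Check values of n near the boundary:
  n = 151: C(151, 8) = 5551321138650; 5551321138650 < 7625597484987? YES
  n = 152: C(152, 8) = 5859727868575; 5859727868575 < 7625597484987? YES
  n = 153: C(153, 8) = 6183023199255; 6183023199255 < 7625597484987? YES
  n = 154: C(154, 8) = 6521818990995; 6521818990995 < 7625597484987? YES
  n = 155: C(155, 8) = 6876747915675; 6876747915675 < 7625597484987? YES
  n = 156: C(156, 8) = 7248464019225; 7248464019225 < 7625597484987? YES
  n = 157: C(157, 8) = 7637643295425; 7637643295425 < 7625597484987? NO
  n = 158: C(158, 8) = 8044984271181; 8044984271181 < 7625597484987? NO
The largest n with C(n, 8) < 7625597484987 is n = 156 (where E[X] = 805384891025/847288609443 ≈ 0.951). Hence R_3(8) > 156, i.e. R_3(8) ≥ 157.

Largest n = 156; hence R_3(8) > 156.


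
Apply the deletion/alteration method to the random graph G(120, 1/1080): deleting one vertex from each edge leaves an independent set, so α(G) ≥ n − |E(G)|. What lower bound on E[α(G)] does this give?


E[|E(G)|] = C(120, 2)·p = 7140 · (1/1080) = 119/18.
E[α(G)] ≥ n − E[|E(G)|] = 120 − 119/18 = 2041/18.
Numerically: ≈ 113.388889.
(This is only a lower bound; the true E[α(G)] may be larger.)

E[α(G)] ≥ 2041/18 ≈ 113.388889.


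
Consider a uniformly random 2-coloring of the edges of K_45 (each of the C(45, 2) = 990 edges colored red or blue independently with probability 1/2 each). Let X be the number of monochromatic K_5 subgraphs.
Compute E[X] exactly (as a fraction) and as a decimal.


Let X = Σ_S X_S over the C(45, 5) = 1221759 subsets S of size 5, where X_S = 1 if the K_5 on S is monochromatic.
For a fixed S, the K_5 on S has C(5, 2) = 10 edges. P[all 10 edges red] = (1/2)^10, and likewise for blue, so P[monochromatic] = 2·(1/2)^10 = 2^{1 − 10} = 1/512.
Summing: E[X] = C(45, 5) · 2^{1 − 10} = 1221759 · 1/512 = 1221759/512.
Numerically: E[X] ≈ 2386.24805.

E[X] = C(45,5)·2^(1−C(5,2)) = 1221759/512 ≈ 2386.24805.


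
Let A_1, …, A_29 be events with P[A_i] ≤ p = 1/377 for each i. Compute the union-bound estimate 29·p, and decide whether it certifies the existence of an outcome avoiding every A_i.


Union bound: P[∪_{i=1}^{29} A_i] ≤ Σ_i P[A_i] ≤ 29·p = 29·(1/377) = 1/13.
Numerically: 1/13 ≈ 0.0769.
Is 1/13 < 1? YES.
Since P[∪ A_i] ≤ 1/13 < 1, the complement has P[∩ A_i^c] ≥ 1 − 1/13 = 12/13 > 0, so some outcome avoids every A_i.

29·p = 1/13 ≈ 0.0769; existence CERTIFIED by the union bound.


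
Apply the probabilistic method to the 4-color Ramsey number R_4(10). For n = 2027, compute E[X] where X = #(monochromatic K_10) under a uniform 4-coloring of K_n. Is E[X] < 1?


E[X] = C(2027, 10) · 4^{1 − 45} = 315586117401470604332341335 · 4^{−44} = 315586117401470604332341335/309485009821345068724781056.
As a reduced fraction: E[X] = 315586117401470604332341335/309485009821345068724781056 ≈ 1.0197.
Is E[X] < 1? NO.
Since E[X] ≥ 1, the first-moment bound is inconclusive at n = 2027; it does NOT by itself certify R_4(10) > 2027.

E[X] = 315586117401470604332341335/309485009821345068724781056 ≈ 1.0197; E[X] ≥ 1; first-moment method inconclusive here.


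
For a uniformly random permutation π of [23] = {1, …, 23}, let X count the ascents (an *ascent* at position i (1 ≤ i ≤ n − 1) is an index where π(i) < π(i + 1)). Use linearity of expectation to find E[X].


Write X = Σ X_I over i = 1, …, 22, with X_I the indicator of one ascent.
There are 22 indicators.
For each fixed i, the pair (π(i), π(i+1)) is a uniformly random ordered pair of distinct values from {1, …, 23}; by symmetry P[π(i) < π(i+1)] = 1/2.
By linearity: E[X] = 22 · (1/2) = (23 − 1) · (1/2) = 11 ≈ 11.000000.

E[X] = 11 = 11.000000.


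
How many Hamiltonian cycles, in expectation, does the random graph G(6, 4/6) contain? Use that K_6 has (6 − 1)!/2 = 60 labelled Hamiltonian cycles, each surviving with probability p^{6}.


K_6 has (6 − 1)!/2 = 60 labelled Hamiltonian cycles.
For each such Hamiltonian cycle H, let X_H = 1 if all 6 edges of H are present in G. Then P[X_H = 1] = p^{6} = (2/3)^{6} = 64/729.
Summing the indicators: E[X] = Σ_H E[X_H] = 60 · p^{6} = 60 · 64/729 = 1280/243.
Numerically: E[X] ≈ 5.2675.

E[X] = 60 · (2/3)^{6} = 1280/243 ≈ 5.2675.


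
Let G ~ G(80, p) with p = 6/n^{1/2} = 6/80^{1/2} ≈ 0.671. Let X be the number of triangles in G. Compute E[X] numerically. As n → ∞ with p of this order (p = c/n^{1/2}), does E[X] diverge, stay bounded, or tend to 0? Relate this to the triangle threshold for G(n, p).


Number of potential triangles: C(80, 3) = 82160.
Each occurs with probability p³ ≈ (0.671)³ ≈ 3.01869e-01.
By linearity: E[X] = C(80, 3)·p³ ≈ 82160 · 3.01869e-01 ≈ 24801.572.
Since α = 1/2 < 1, p = c/n^{1/2} ≫ 1/n is above the triangle threshold p ~ 1/n. Asymptotically E[X] ~ (c³/6)·n^{3(1−α)} = (6³/6)·n^{1.5} → ∞; triangles are abundant w.h.p.

E[X] ≈ 24801.572; in regime p = Θ(1/n^{1/2}) E[X] diverges (above the triangle threshold p ~ 1/n).


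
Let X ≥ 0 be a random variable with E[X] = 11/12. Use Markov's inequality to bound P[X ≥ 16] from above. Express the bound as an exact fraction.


μ = E[X] = 11/12, a = 16.
Markov: P[X ≥ 16] ≤ μ/a = (11/12)/16 = 11/192.
Numerically: ≈ 0.057292.
(Since a = 16 > μ = 0.916667, the bound 11/192 is < 1 and informative.)

P[X ≥ 16] ≤ 11/192 ≈ 0.057292.


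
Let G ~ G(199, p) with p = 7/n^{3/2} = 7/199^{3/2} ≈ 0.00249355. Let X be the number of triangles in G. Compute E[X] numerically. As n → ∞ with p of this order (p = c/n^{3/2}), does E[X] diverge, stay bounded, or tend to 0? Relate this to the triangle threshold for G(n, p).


Number of potential triangles: C(199, 3) = 1293699.
Each occurs with probability p³ ≈ (0.00249355)³ ≈ 1.55044111e-08.
By linearity: E[X] = C(199, 3)·p³ ≈ 1293699 · 1.55044111e-08 ≈ 0.020058.
Since α = 3/2 > 1, p = c/n^{3/2} = o(1/n) is below the triangle threshold p ~ 1/n. Asymptotically E[X] ~ (c³/6)·n^{3(1−α)} = (7³/6)·n^{-1.5} → 0, so by Markov's inequality G has no triangles w.h.p.

E[X] ≈ 0.020058; in regime p = Θ(1/n^{3/2}) E[X] tends to 0 (below the triangle threshold p ~ 1/n).


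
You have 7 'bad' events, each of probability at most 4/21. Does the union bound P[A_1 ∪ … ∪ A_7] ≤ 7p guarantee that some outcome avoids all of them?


Union bound: P[∪_{i=1}^{7} A_i] ≤ Σ_i P[A_i] ≤ 7·p = 7·(4/21) = 4/3.
Numerically: 4/3 ≈ 1.33333.
Is 4/3 < 1? NO.
Since the bound 4/3 is ≥ 1, the union bound is uninformative here; it does NOT by itself certify existence.

7·p = 4/3 ≈ 1.33333; existence NOT certified by the union bound.


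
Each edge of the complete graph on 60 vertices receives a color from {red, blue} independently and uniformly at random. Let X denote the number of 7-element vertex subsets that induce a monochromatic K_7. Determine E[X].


Let X = Σ_S X_S over the C(60, 7) = 386206920 subsets S of size 7, where X_S = 1 if the K_7 on S is monochromatic.
For a fixed S, the K_7 on S has C(7, 2) = 21 edges. P[all 21 edges red] = (1/2)^21, and likewise for blue, so P[monochromatic] = 2·(1/2)^21 = 2^{1 − 21} = 1/1048576.
By linearity: E[X] = C(60, 7) · 2^{1 − 21} = 386206920 · 1/1048576 = 48275865/131072.
Numerically: E[X] ≈ 368.315620.

E[X] = C(60,7)·2^(1−C(7,2)) = 48275865/131072 ≈ 368.315620.


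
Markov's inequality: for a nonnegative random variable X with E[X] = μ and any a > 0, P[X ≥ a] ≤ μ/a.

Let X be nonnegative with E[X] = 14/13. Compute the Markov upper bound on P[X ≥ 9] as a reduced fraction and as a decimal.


μ = E[X] = 14/13, a = 9.
Markov: P[X ≥ 9] ≤ μ/a = (14/13)/9 = 14/117.
Numerically: ≈ 0.11966.
(Since a = 9 > μ = 1.07692, the bound 14/117 is < 1 and informative.)

P[X ≥ 9] ≤ 14/117 ≈ 0.11966.


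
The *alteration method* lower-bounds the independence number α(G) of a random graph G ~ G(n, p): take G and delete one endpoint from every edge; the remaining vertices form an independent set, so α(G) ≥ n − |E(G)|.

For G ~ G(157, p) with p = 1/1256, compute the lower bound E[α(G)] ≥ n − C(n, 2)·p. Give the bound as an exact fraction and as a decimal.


E[|E(G)|] = C(157, 2)·p = 12246 · (1/1256) = 39/4.
E[α(G)] ≥ n − E[|E(G)|] = 157 − 39/4 = 589/4.
Numerically: ≈ 147.250000.
(This is only a lower bound; the true E[α(G)] may be larger.)

E[α(G)] ≥ 589/4 ≈ 147.250000.


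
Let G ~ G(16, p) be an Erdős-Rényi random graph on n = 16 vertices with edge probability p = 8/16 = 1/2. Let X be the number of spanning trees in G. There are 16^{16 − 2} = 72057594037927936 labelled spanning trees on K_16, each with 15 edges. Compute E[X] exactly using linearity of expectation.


K_16 has 16^{16 − 2} = 72057594037927936 labelled spanning trees.
For each such spanning tree H, let X_H = 1 if all 15 edges of H are present in G. Then P[X_H = 1] = p^{15} = (1/2)^{15} = 1/32768.
By linearity: E[X] = Σ_H E[X_H] = 72057594037927936 · p^{15} = 72057594037927936 · 1/32768 = 2199023255552.
Numerically: E[X] ≈ 2.199e+12.

E[X] = 72057594037927936 · (1/2)^{15} = 2199023255552 ≈ 2.199e+12.


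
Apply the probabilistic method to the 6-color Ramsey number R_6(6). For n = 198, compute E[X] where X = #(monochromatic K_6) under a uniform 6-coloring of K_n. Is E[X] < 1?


E[X] = C(198, 6) · 6^{1 − 15} = 77526225777 · 6^{−14} = 77526225777/78364164096.
As a reduced fraction: E[X] = 25842075259/26121388032 ≈ 0.989.
Is E[X] < 1? YES.
Since E[X] < 1, there exists a 6-coloring of K_{198} with no monochromatic K_6; hence R_6(6) > 198.

E[X] = 25842075259/26121388032 ≈ 0.989; E[X] < 1, so R_6(6) > 198.


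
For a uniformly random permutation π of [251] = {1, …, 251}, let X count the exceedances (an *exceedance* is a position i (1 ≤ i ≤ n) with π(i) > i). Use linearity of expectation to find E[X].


Write X = Σ_{i=1}^{251} X_i, where X_i = 1_{π(i) > i}.
For each fixed i, π(i) is uniform over {1, …, 251} (marginal of a uniform permutation), so P[π(i) > i] = (n − i)/n. Summing: Σ_{i=1}^{251} (n − i)/n = (0 + 1 + … + 250)/251 = 251(251 − 1)/(2·251) = (251 − 1)/2.
Hence E[X] = Σ_{i=1}^{251} (251 − i)/251 = 125 ≈ 125.000.

E[X] = 125 = 125.000.


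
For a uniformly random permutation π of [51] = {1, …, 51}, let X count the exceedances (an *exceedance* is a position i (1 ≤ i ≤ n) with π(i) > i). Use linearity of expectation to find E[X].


Write X = Σ_{i=1}^{51} X_i, where X_i = 1_{π(i) > i}.
For each fixed i, π(i) is uniform over {1, …, 51} (marginal of a uniform permutation), so P[π(i) > i] = (n − i)/n. Summing: Σ_{i=1}^{51} (n − i)/n = (0 + 1 + … + 50)/51 = 51(51 − 1)/(2·51) = (51 − 1)/2.
Hence E[X] = Σ_{i=1}^{51} (51 − i)/51 = 25 ≈ 25.000000.

E[X] = 25 = 25.000000.


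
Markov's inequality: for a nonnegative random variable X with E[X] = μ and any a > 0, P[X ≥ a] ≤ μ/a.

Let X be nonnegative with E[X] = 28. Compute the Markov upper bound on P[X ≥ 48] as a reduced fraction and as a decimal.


μ = E[X] = 28, a = 48.
Markov: P[X ≥ 48] ≤ μ/a = (28)/48 = 7/12.
Numerically: ≈ 0.583333.
(Since a = 48 > μ = 28.000000, the bound 7/12 is < 1 and informative.)

P[X ≥ 48] ≤ 7/12 ≈ 0.583333.


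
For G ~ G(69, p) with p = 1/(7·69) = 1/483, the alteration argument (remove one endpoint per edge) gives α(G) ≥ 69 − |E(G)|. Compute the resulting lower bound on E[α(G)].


E[|E(G)|] = C(69, 2)·p = 2346 · (1/483) = 34/7.
E[α(G)] ≥ n − E[|E(G)|] = 69 − 34/7 = 449/7.
Numerically: ≈ 64.143.
(This is only a lower bound; the true E[α(G)] may be larger.)

E[α(G)] ≥ 449/7 ≈ 64.143.


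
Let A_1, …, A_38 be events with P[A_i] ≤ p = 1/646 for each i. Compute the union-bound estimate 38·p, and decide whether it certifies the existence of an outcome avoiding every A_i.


Union bound: P[∪_{i=1}^{38} A_i] ≤ Σ_i P[A_i] ≤ 38·p = 38·(1/646) = 1/17.
Numerically: 1/17 ≈ 0.0588.
Is 1/17 < 1? YES.
Since P[∪ A_i] ≤ 1/17 < 1, the complement has P[∩ A_i^c] ≥ 1 − 1/17 = 16/17 > 0, so some outcome avoids every A_i.

38·p = 1/17 ≈ 0.0588; existence CERTIFIED by the union bound.


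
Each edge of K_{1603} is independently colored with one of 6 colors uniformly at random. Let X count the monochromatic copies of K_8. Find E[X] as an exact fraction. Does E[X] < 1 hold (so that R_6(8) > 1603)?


E[X] = C(1603, 8) · 6^{1 − 28} = 1062551202482611197720 · 6^{−27} = 1062551202482611197720/1023490369077469249536.
As a reduced fraction: E[X] = 14757655590036266635/14215144014964850688 ≈ 1.03816.
Is E[X] < 1? NO.
Since E[X] ≥ 1, the first-moment bound is inconclusive at n = 1603; it does NOT by itself certify R_6(8) > 1603.

E[X] = 14757655590036266635/14215144014964850688 ≈ 1.03816; E[X] ≥ 1; first-moment method inconclusive here.


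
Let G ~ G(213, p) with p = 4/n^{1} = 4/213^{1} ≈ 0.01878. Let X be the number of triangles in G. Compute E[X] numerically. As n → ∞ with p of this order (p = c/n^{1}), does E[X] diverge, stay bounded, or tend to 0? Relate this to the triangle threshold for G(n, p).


Number of potential triangles: C(213, 3) = 1587986.
Each occurs with probability p³ ≈ (0.01878)³ ≈ 6.622793e-06.
By linearity: E[X] = C(213, 3)·p³ ≈ 1587986 · 6.622793e-06 ≈ 10.5169.
Here α = 1, so p = 4/n is exactly at the triangle threshold p ~ 1/n. Asymptotically E[X] → c³/6 = 4³/6 = 32/3 ≈ 10.6667, a bounded constant. In this regime the triangle count is asymptotically Poisson(c³/6).

E[X] ≈ 10.5169; in regime p = Θ(1/n^{1}) E[X] stays bounded (at the triangle threshold p ~ 1/n).


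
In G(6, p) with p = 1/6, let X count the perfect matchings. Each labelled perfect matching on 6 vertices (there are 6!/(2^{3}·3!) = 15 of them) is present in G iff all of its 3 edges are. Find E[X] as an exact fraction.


K_6 has 6!/(2^{3}·3!) = 15 labelled perfect matchings.
For each such perfect matching H, let X_H = 1 if all 3 edges of H are present in G. Then P[X_H = 1] = p^{3} = (1/6)^{3} = 1/216.
By linearity: E[X] = Σ_H E[X_H] = 15 · p^{3} = 15 · 1/216 = 5/72.
Numerically: E[X] ≈ 0.0694444.

E[X] = 15 · (1/6)^{3} = 5/72 ≈ 0.0694444.


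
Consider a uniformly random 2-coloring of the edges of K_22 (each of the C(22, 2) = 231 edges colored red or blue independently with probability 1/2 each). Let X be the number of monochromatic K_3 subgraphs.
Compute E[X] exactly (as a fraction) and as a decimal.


Let X = Σ_S X_S over the C(22, 3) = 1540 subsets S of size 3, where X_S = 1 if the K_3 on S is monochromatic.
For a fixed S, the K_3 on S has C(3, 2) = 3 edges. P[all 3 edges red] = (1/2)^3, and likewise for blue, so P[monochromatic] = 2·(1/2)^3 = 2^{1 − 3} = 1/4.
By linearity of expectation: E[X] = C(22, 3) · 2^{1 − 3} = 1540 · 1/4 = 385.
Numerically: E[X] ≈ 385.0000.

E[X] = C(22,3)·2^(1−C(3,2)) = 385 ≈ 385.0000.


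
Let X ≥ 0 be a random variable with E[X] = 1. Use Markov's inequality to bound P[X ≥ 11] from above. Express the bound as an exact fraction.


μ = E[X] = 1, a = 11.
Markov: P[X ≥ 11] ≤ μ/a = (1)/11 = 1/11.
Numerically: ≈ 0.091.
(Since a = 11 > μ = 1.000, the bound 1/11 is < 1 and informative.)

P[X ≥ 11] ≤ 1/11 ≈ 0.091.


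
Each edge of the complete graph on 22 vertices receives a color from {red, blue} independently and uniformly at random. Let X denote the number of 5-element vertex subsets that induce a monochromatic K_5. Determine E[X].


Let X = Σ_S X_S over the C(22, 5) = 26334 subsets S of size 5, where X_S = 1 if the K_5 on S is monochromatic.
For a fixed S, the K_5 on S has C(5, 2) = 10 edges. P[all 10 edges red] = (1/2)^10, and likewise for blue, so P[monochromatic] = 2·(1/2)^10 = 2^{1 − 10} = 1/512.
By linearity of expectation: E[X] = C(22, 5) · 2^{1 − 10} = 26334 · 1/512 = 13167/256.
Numerically: E[X] ≈ 51.4336.

E[X] = C(22,5)·2^(1−C(5,2)) = 13167/256 ≈ 51.4336.


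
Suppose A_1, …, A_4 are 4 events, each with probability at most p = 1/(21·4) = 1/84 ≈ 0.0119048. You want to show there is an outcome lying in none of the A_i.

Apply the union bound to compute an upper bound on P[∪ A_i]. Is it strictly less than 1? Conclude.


Union bound: P[∪_{i=1}^{4} A_i] ≤ Σ_i P[A_i] ≤ 4·p = 4·(1/84) = 1/21.
Numerically: 1/21 ≈ 0.0476190.
Is 1/21 < 1? YES.
Since P[∪ A_i] ≤ 1/21 < 1, the complement has P[∩ A_i^c] ≥ 1 − 1/21 = 20/21 > 0, so some outcome avoids every A_i.

4·p = 1/21 ≈ 0.0476190; existence CERTIFIED by the union bound.


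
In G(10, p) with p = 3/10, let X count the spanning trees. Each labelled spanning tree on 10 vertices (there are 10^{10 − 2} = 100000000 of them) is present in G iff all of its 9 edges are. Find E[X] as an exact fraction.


K_10 has 10^{10 − 2} = 100000000 labelled spanning trees.
For each such spanning tree H, let X_H = 1 if all 9 edges of H are present in G. Then P[X_H = 1] = p^{9} = (3/10)^{9} = 19683/1000000000.
Summing the indicators: E[X] = Σ_H E[X_H] = 100000000 · p^{9} = 100000000 · 19683/1000000000 = 19683/10.
Numerically: E[X] ≈ 1.97e+03.

E[X] = 100000000 · (3/10)^{9} = 19683/10 ≈ 1.97e+03.


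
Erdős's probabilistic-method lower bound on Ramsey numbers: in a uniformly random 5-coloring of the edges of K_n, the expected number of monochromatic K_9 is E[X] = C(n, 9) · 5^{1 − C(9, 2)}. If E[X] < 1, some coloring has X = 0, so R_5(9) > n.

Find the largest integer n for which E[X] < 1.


We need C(n, 9) · 5^{1 − 36} < 1, i.e. C(n, 9) < 5^{36 − 1} = 2910383045673370361328125.
Check values of n near the boundary:
  n = 2170: C(2170, 9) = 2891746779868845075610510; 2891746779868845075610510 < 2910383045673370361328125? YES
  n = 2171: C(2171, 9) = 2903784578674959601827205; 2903784578674959601827205 < 2910383045673370361328125? YES
  n = 2172: C(2172, 9) = 2915866900084148060642020; 2915866900084148060642020 < 2910383045673370361328125? NO
The largest n with C(n, 9) < 2910383045673370361328125 is n = 2171 (where E[X] = 580756915734991920365441/582076609134674072265625 ≈ 0.997733). Hence R_5(9) > 2171, i.e. R_5(9) ≥ 2172.

Largest n = 2171; hence R_5(9) > 2171.


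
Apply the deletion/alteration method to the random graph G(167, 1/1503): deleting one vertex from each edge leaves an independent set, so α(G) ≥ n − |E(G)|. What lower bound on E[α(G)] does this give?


E[|E(G)|] = C(167, 2)·p = 13861 · (1/1503) = 83/9.
E[α(G)] ≥ n − E[|E(G)|] = 167 − 83/9 = 1420/9.
Numerically: ≈ 157.77778.
(This is only a lower bound; the true E[α(G)] may be larger.)

E[α(G)] ≥ 1420/9 ≈ 157.77778.


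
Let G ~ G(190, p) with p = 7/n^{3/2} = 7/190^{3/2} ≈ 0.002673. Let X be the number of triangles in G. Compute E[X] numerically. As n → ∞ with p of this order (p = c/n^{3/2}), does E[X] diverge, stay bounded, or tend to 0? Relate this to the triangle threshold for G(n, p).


Number of potential triangles: C(190, 3) = 1125180.
Each occurs with probability p³ ≈ (0.002673)³ ≈ 1.909426e-08.
By linearity: E[X] = C(190, 3)·p³ ≈ 1125180 · 1.909426e-08 ≈ 0.0215.
Since α = 3/2 > 1, p = c/n^{3/2} = o(1/n) is below the triangle threshold p ~ 1/n. Asymptotically E[X] ~ (c³/6)·n^{3(1−α)} = (7³/6)·n^{-1.5} → 0, so by Markov's inequality G has no triangles w.h.p.

E[X] ≈ 0.0215; in regime p = Θ(1/n^{3/2}) E[X] tends to 0 (below the triangle threshold p ~ 1/n).


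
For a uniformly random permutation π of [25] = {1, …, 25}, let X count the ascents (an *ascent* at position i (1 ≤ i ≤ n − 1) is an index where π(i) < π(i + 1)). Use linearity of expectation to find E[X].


Write X = Σ X_I over i = 1, …, 24, with X_I the indicator of one ascent.
There are 24 indicators.
For each fixed i, the pair (π(i), π(i+1)) is a uniformly random ordered pair of distinct values from {1, …, 25}; by symmetry P[π(i) < π(i+1)] = 1/2.
By linearity: E[X] = 24 · (1/2) = (25 − 1) · (1/2) = 12 ≈ 12.0000.

E[X] = 12 = 12.0000.


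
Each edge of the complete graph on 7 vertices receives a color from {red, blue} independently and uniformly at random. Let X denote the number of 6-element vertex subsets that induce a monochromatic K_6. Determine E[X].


Let X = Σ_S X_S over the C(7, 6) = 7 subsets S of size 6, where X_S = 1 if the K_6 on S is monochromatic.
For a fixed S, the K_6 on S has C(6, 2) = 15 edges. P[all 15 edges red] = (1/2)^15, and likewise for blue, so P[monochromatic] = 2·(1/2)^15 = 2^{1 − 15} = 1/16384.
By linearity of expectation: E[X] = C(7, 6) · 2^{1 − 15} = 7 · 1/16384 = 7/16384.
Numerically: E[X] ≈ 0.00043.

E[X] = C(7,6)·2^(1−C(6,2)) = 7/16384 ≈ 0.00043.


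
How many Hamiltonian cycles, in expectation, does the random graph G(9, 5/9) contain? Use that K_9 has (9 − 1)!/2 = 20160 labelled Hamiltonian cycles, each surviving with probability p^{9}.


K_9 has (9 − 1)!/2 = 20160 labelled Hamiltonian cycles.
For each such Hamiltonian cycle H, let X_H = 1 if all 9 edges of H are present in G. Then P[X_H = 1] = p^{9} = (5/9)^{9} = 1953125/387420489.
By linearity: E[X] = Σ_H E[X_H] = 20160 · p^{9} = 20160 · 1953125/387420489 = 4375000000/43046721.
Numerically: E[X] ≈ 101.63.

E[X] = 20160 · (5/9)^{9} = 4375000000/43046721 ≈ 101.63.


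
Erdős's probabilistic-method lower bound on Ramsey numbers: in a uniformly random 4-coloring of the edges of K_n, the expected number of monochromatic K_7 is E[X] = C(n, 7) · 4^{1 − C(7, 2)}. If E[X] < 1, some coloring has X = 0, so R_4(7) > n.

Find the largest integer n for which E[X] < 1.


We need C(n, 7) · 4^{1 − 21} < 1, i.e. C(n, 7) < 4^{21 − 1} = 1099511627776.
Check values of n near the boundary:
  n = 177: C(177, 7) = 957664425960; 957664425960 < 1099511627776? YES
  n = 178: C(178, 7) = 996867063280; 996867063280 < 1099511627776? YES
  n = 179: C(179, 7) = 1037437234460; 1037437234460 < 1099511627776? YES
  n = 180: C(180, 7) = 1079414463600; 1079414463600 < 1099511627776? YES
  n = 181: C(181, 7) = 1122839183400; 1122839183400 < 1099511627776? NO
  n = 182: C(182, 7) = 1167752750736; 1167752750736 < 1099511627776? NO
  n = 183: C(183, 7) = 1214197462413; 1214197462413 < 1099511627776? NO
The largest n with C(n, 7) < 1099511627776 is n = 180 (where E[X] = 67463403975/68719476736 ≈ 0.981722). Hence R_4(7) > 180, i.e. R_4(7) ≥ 181.

Largest n = 180; hence R_4(7) > 180.


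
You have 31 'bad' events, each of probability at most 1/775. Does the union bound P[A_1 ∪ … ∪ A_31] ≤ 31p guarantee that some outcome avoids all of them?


Union bound: P[∪_{i=1}^{31} A_i] ≤ Σ_i P[A_i] ≤ 31·p = 31·(1/775) = 1/25.
Numerically: 1/25 ≈ 0.0400000.
Is 1/25 < 1? YES.
Since P[∪ A_i] ≤ 1/25 < 1, the complement has P[∩ A_i^c] ≥ 1 − 1/25 = 24/25 > 0, so some outcome avoids every A_i.

31·p = 1/25 ≈ 0.0400000; existence CERTIFIED by the union bound.


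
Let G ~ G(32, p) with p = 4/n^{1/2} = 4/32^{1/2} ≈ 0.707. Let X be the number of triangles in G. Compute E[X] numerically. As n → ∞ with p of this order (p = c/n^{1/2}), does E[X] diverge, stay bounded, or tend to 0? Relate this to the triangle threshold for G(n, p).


Number of potential triangles: C(32, 3) = 4960.
Each occurs with probability p³ ≈ (0.707)³ ≈ 3.53553e-01.
By linearity: E[X] = C(32, 3)·p³ ≈ 4960 · 3.53553e-01 ≈ 1753.625.
Since α = 1/2 < 1, p = c/n^{1/2} ≫ 1/n is above the triangle threshold p ~ 1/n. Asymptotically E[X] ~ (c³/6)·n^{3(1−α)} = (4³/6)·n^{1.5} → ∞; triangles are abundant w.h.p.

E[X] ≈ 1753.625; in regime p = Θ(1/n^{1/2}) E[X] diverges (above the triangle threshold p ~ 1/n).


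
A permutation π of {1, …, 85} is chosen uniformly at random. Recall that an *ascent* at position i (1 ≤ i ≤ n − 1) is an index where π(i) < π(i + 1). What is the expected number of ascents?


Write X = Σ X_I over i = 1, …, 84, with X_I the indicator of one ascent.
There are 84 indicators.
For each fixed i, the pair (π(i), π(i+1)) is a uniformly random ordered pair of distinct values from {1, …, 85}; by symmetry P[π(i) < π(i+1)] = 1/2.
By linearity: E[X] = 84 · (1/2) = (85 − 1) · (1/2) = 42 ≈ 42.000000.

E[X] = 42 = 42.000000.


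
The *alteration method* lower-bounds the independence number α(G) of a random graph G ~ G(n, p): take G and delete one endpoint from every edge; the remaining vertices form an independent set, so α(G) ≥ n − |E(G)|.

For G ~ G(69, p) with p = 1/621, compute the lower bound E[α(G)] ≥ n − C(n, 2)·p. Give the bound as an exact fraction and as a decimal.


E[|E(G)|] = C(69, 2)·p = 2346 · (1/621) = 34/9.
E[α(G)] ≥ n − E[|E(G)|] = 69 − 34/9 = 587/9.
Numerically: ≈ 65.222222.
(This is only a lower bound; the true E[α(G)] may be larger.)

E[α(G)] ≥ 587/9 ≈ 65.222222.


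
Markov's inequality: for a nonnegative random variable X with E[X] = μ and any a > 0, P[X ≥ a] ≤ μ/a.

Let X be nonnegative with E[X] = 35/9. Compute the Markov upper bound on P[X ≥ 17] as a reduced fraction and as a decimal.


μ = E[X] = 35/9, a = 17.
Markov: P[X ≥ 17] ≤ μ/a = (35/9)/17 = 35/153.
Numerically: ≈ 0.228758.
(Since a = 17 > μ = 3.888889, the bound 35/153 is < 1 and informative.)

P[X ≥ 17] ≤ 35/153 ≈ 0.228758.


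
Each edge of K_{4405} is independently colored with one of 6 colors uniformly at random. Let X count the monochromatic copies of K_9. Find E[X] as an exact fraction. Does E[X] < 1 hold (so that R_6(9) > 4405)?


E[X] = C(4405, 9) · 6^{1 − 36} = 1706862792900636302463627150 · 6^{−35} = 1706862792900636302463627150/1719070799748422591028658176.
As a reduced fraction: E[X] = 284477132150106050410604525/286511799958070431838109696 ≈ 0.9928985.
Is E[X] < 1? YES.
Since E[X] < 1, there exists a 6-coloring of K_{4405} with no monochromatic K_9; hence R_6(9) > 4405.

E[X] = 284477132150106050410604525/286511799958070431838109696 ≈ 0.9928985; E[X] < 1, so R_6(9) > 4405.


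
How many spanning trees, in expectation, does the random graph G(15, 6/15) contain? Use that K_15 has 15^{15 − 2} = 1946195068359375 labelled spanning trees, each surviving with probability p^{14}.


K_15 has 15^{15 − 2} = 1946195068359375 labelled spanning trees.
For each such spanning tree H, let X_H = 1 if all 14 edges of H are present in G. Then P[X_H = 1] = p^{14} = (2/5)^{14} = 16384/6103515625.
Summing the indicators: E[X] = Σ_H E[X_H] = 1946195068359375 · p^{14} = 1946195068359375 · 16384/6103515625 = 26121388032/5.
Numerically: E[X] ≈ 5.22e+09.

E[X] = 1946195068359375 · (2/5)^{14} = 26121388032/5 ≈ 5.22e+09.


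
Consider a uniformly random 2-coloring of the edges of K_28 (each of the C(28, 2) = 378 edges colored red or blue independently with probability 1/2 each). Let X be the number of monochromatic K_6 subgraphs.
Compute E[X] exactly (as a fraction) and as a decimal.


Let X = Σ_S X_S over the C(28, 6) = 376740 subsets S of size 6, where X_S = 1 if the K_6 on S is monochromatic.
For a fixed S, the K_6 on S has C(6, 2) = 15 edges. P[all 15 edges red] = (1/2)^15, and likewise for blue, so P[monochromatic] = 2·(1/2)^15 = 2^{1 − 15} = 1/16384.
By linearity of expectation: E[X] = C(28, 6) · 2^{1 − 15} = 376740 · 1/16384 = 94185/4096.
Numerically: E[X] ≈ 22.994385.

E[X] = C(28,6)·2^(1−C(6,2)) = 94185/4096 ≈ 22.994385.


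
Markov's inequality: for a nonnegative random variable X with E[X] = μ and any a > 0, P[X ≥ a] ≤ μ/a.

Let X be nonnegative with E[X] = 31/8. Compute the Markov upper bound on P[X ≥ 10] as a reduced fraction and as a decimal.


μ = E[X] = 31/8, a = 10.
Markov: P[X ≥ 10] ≤ μ/a = (31/8)/10 = 31/80.
Numerically: ≈ 0.3875.
(Since a = 10 > μ = 3.8750, the bound 31/80 is < 1 and informative.)

P[X ≥ 10] ≤ 31/80 ≈ 0.3875.


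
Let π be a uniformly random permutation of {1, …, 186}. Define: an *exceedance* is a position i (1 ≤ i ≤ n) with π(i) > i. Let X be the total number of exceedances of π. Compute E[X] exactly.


Write X = Σ_{i=1}^{186} X_i, where X_i = 1_{π(i) > i}.
For each fixed i, π(i) is uniform over {1, …, 186} (marginal of a uniform permutation), so P[π(i) > i] = (n − i)/n. Summing: Σ_{i=1}^{186} (n − i)/n = (0 + 1 + … + 185)/186 = 186(186 − 1)/(2·186) = (186 − 1)/2.
Hence E[X] = Σ_{i=1}^{186} (186 − i)/186 = 185/2 ≈ 92.500000.

E[X] = 185/2 = 92.500000.


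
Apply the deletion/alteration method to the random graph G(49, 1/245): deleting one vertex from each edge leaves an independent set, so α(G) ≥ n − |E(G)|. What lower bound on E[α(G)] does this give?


E[|E(G)|] = C(49, 2)·p = 1176 · (1/245) = 24/5.
E[α(G)] ≥ n − E[|E(G)|] = 49 − 24/5 = 221/5.
Numerically: ≈ 44.2000.
(This is only a lower bound; the true E[α(G)] may be larger.)

E[α(G)] ≥ 221/5 ≈ 44.2000.


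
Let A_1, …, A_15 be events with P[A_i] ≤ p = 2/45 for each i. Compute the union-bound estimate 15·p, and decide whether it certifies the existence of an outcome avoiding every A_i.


Union bound: P[∪_{i=1}^{15} A_i] ≤ Σ_i P[A_i] ≤ 15·p = 15·(2/45) = 2/3.
Numerically: 2/3 ≈ 0.666667.
Is 2/3 < 1? YES.
Since P[∪ A_i] ≤ 2/3 < 1, the complement has P[∩ A_i^c] ≥ 1 − 2/3 = 1/3 > 0, so some outcome avoids every A_i.

15·p = 2/3 ≈ 0.666667; existence CERTIFIED by the union bound.


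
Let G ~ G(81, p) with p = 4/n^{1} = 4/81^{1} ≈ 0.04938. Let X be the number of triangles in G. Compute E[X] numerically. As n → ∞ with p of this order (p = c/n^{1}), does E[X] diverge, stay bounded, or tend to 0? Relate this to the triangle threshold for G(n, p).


Number of potential triangles: C(81, 3) = 85320.
Each occurs with probability p³ ≈ (0.04938)³ ≈ 1.204273e-04.
By linearity: E[X] = C(81, 3)·p³ ≈ 85320 · 1.204273e-04 ≈ 10.2749.
Here α = 1, so p = 4/n is exactly at the triangle threshold p ~ 1/n. Asymptotically E[X] → c³/6 = 4³/6 = 32/3 ≈ 10.6667, a bounded constant. In this regime the triangle count is asymptotically Poisson(c³/6).

E[X] ≈ 10.2749; in regime p = Θ(1/n^{1}) E[X] stays bounded (at the triangle threshold p ~ 1/n).


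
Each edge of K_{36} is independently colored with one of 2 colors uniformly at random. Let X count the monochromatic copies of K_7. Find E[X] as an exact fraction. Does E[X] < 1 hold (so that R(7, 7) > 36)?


E[X] = C(36, 7) · 2^{1 − 21} = 8347680 · 2^{−20} = 8347680/1048576.
As a reduced fraction: E[X] = 260865/32768 ≈ 7.9609680.
Is E[X] < 1? NO.
Since E[X] ≥ 1, the first-moment bound is inconclusive at n = 36; it does NOT by itself certify R(7, 7) > 36.

E[X] = 260865/32768 ≈ 7.9609680; E[X] ≥ 1; first-moment method inconclusive here.


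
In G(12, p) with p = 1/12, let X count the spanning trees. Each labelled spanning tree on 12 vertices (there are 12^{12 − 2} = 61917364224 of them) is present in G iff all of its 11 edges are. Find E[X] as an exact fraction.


K_12 has 12^{12 − 2} = 61917364224 labelled spanning trees.
For each such spanning tree H, let X_H = 1 if all 11 edges of H are present in G. Then P[X_H = 1] = p^{11} = (1/12)^{11} = 1/743008370688.
By linearity: E[X] = Σ_H E[X_H] = 61917364224 · p^{11} = 61917364224 · 1/743008370688 = 1/12.
Numerically: E[X] ≈ 0.08333.

E[X] = 61917364224 · (1/12)^{11} = 1/12 ≈ 0.08333.
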